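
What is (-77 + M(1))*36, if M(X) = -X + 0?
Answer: -2808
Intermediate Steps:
M(X) = -X
(-77 + M(1))*36 = (-77 - 1*1)*36 = (-77 - 1)*36 = -78*36 = -2808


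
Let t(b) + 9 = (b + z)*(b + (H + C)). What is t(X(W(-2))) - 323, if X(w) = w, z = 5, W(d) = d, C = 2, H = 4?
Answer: -320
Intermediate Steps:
t(b) = -9 + (5 + b)*(6 + b) (t(b) = -9 + (b + 5)*(b + (4 + 2)) = -9 + (5 + b)*(b + 6) = -9 + (5 + b)*(6 + b))
t(X(W(-2))) - 323 = (21 + (-2)**2 + 11*(-2)) - 323 = (21 + 4 - 22) - 323 = 3 - 323 = -320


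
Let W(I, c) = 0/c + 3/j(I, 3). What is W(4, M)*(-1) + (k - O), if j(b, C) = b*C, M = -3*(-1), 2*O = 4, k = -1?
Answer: -13/4 ≈ -3.2500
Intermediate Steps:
O = 2 (O = (½)*4 = 2)
M = 3
j(b, C) = C*b
W(I, c) = 1/I (W(I, c) = 0/c + 3/((3*I)) = 0 + 3*(1/(3*I)) = 0 + 1/I = 1/I)
W(4, M)*(-1) + (k - O) = -1/4 + (-1 - 1*2) = (¼)*(-1) + (-1 - 2) = -¼ - 3 = -13/4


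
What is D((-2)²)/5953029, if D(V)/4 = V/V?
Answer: 4/5953029 ≈ 6.7193e-7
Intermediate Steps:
D(V) = 4 (D(V) = 4*(V/V) = 4*1 = 4)
D((-2)²)/5953029 = 4/5953029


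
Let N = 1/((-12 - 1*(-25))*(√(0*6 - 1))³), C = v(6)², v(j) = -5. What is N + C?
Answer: 25 + I/13 ≈ 25.0 + 0.076923*I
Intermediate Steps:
C = 25 (C = (-5)² = 25)
N = I/13 (N = 1/((-12 + 25)*(√(0 - 1))³) = 1/(13*(√(-1))³) = 1/(13*I³) = 1/(13*(-I)) = 1/(-13*I) = I/13 ≈ 0.076923*I)
N + C = I/13 + 25 = 25 + I/13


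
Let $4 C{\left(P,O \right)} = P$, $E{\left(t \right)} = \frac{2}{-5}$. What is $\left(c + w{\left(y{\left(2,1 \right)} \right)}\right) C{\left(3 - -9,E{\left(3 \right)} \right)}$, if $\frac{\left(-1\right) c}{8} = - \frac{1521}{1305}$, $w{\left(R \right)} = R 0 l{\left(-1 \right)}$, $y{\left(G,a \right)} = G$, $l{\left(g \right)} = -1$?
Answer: $\frac{4056}{145} \approx 27.972$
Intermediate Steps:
$E{\left(t \right)} = - \frac{2}{5}$ ($E{\left(t \right)} = 2 \left(- \frac{1}{5}\right) = - \frac{2}{5}$)
$C{\left(P,O \right)} = \frac{P}{4}$
$w{\left(R \right)} = 0$ ($w{\left(R \right)} = R 0 \left(-1\right) = 0 \left(-1\right) = 0$)
$c = \frac{1352}{145}$ ($c = - 8 \left(- \frac{1521}{1305}\right) = - 8 \left(\left(-1521\right) \frac{1}{1305}\right) = \left(-8\right) \left(- \frac{169}{145}\right) = \frac{1352}{145} \approx 9.3241$)
$\left(c + w{\left(y{\left(2,1 \right)} \right)}\right) C{\left(3 - -9,E{\left(3 \right)} \right)} = \left(\frac{1352}{145} + 0\right) \frac{3 - -9}{4} = \frac{1352 \frac{3 + 9}{4}}{145} = \frac{1352 \cdot \frac{1}{4} \cdot 12}{145} = \frac{1352}{145} \cdot 3 = \frac{4056}{145}$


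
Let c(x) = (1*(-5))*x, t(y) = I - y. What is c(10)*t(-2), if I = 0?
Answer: -100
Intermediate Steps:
t(y) = -y (t(y) = 0 - y = -y)
c(x) = -5*x
c(10)*t(-2) = (-5*10)*(-1*(-2)) = -50*2 = -100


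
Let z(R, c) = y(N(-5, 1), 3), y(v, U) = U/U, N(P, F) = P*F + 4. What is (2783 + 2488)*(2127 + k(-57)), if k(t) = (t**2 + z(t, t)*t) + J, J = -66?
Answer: 27688563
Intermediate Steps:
N(P, F) = 4 + F*P (N(P, F) = F*P + 4 = 4 + F*P)
y(v, U) = 1
z(R, c) = 1
k(t) = -66 + t + t**2 (k(t) = (t**2 + 1*t) - 66 = (t**2 + t) - 66 = (t + t**2) - 66 = -66 + t + t**2)
(2783 + 2488)*(2127 + k(-57)) = (2783 + 2488)*(2127 + (-66 - 57 + (-57)**2)) = 5271*(2127 + (-66 - 57 + 3249)) = 5271*(2127 + 3126) = 5271*5253 = 27688563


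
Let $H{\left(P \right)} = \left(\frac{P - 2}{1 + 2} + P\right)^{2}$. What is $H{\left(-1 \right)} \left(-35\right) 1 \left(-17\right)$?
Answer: $2380$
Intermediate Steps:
$H{\left(P \right)} = \left(- \frac{2}{3} + \frac{4 P}{3}\right)^{2}$ ($H{\left(P \right)} = \left(\frac{-2 + P}{3} + P\right)^{2} = \left(\left(-2 + P\right) \frac{1}{3} + P\right)^{2} = \left(\left(- \frac{2}{3} + \frac{P}{3}\right) + P\right)^{2} = \left(- \frac{2}{3} + \frac{4 P}{3}\right)^{2}$)
$H{\left(-1 \right)} \left(-35\right) 1 \left(-17\right) = \frac{4 \left(-1 + 2 \left(-1\right)\right)^{2}}{9} \left(-35\right) 1 \left(-17\right) = \frac{4 \left(-1 - 2\right)^{2}}{9} \left(-35\right) \left(-17\right) = \frac{4 \left(-3\right)^{2}}{9} \left(-35\right) \left(-17\right) = \frac{4}{9} \cdot 9 \left(-35\right) \left(-17\right) = 4 \left(-35\right) \left(-17\right) = \left(-140\right) \left(-17\right) = 2380$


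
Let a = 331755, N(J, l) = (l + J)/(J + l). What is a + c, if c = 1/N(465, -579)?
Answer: 331756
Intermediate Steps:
N(J, l) = 1 (N(J, l) = (J + l)/(J + l) = 1)
c = 1 (c = 1/1 = 1)
a + c = 331755 + 1 = 331756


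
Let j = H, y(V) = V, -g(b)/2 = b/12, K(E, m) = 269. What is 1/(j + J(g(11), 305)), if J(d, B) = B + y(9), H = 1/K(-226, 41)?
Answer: 269/84467 ≈ 0.0031847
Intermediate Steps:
g(b) = -b/6 (g(b) = -2*b/12 = -b/6)
H = 1/269 ≈ 0.0037175
J(d, B) = 9 + B (J(d, B) = B + 9 = 9 + B)
j = 1/269 ≈ 0.0037175
1/(j + J(g(11), 305)) = 1/(1/269 + (9 + 305)) = 1/(1/269 + 314) = 1/(84467/269) = 269/84467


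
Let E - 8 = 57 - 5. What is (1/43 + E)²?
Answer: 6661561/1849 ≈ 3602.8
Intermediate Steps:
E = 60 (E = 8 + (57 - 5) = 8 + 52 = 60)
(1/43 + E)² = (1/43 + 60)² = (2581/43)² = 6661561/1849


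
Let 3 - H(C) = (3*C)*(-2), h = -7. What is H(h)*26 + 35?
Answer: -979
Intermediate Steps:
H(C) = 3 + 6*C (H(C) = 3 - 3*C*(-2) = 3 - (-6)*C = 3 + 6*C)
H(h)*26 + 35 = (3 + 6*(-7))*26 + 35 = (3 - 42)*26 + 35 = -39*26 + 35 = -1014 + 35 = -979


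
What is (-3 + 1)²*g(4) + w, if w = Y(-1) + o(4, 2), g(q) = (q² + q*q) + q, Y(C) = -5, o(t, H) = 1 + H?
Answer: 142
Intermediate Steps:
g(q) = q + 2*q² (g(q) = (q² + q²) + q = 2*q² + q = q + 2*q²)
w = -2 (w = -5 + (1 + 2) = -5 + 3 = -2)
(-3 + 1)²*g(4) + w = (-3 + 1)²*(4*(1 + 2*4)) - 2 = (-2)²*(4*(1 + 8)) - 2 = 4*(4*9) - 2 = 4*36 - 2 = 144 - 2 = 142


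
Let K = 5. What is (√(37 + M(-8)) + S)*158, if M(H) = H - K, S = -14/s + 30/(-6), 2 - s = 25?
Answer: -15958/23 + 316*√6 ≈ 80.213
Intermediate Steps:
s = -23 (s = 2 - 1*25 = 2 - 25 = -23)
S = -101/23 (S = -14/(-23) + 30/(-6) = -14*(-1/23) + 30*(-⅙) = 14/23 - 5 = -101/23 ≈ -4.3913)
M(H) = -5 + H (M(H) = H - 1*5 = H - 5 = -5 + H)
(√(37 + M(-8)) + S)*158 = (√(37 + (-5 - 8)) - 101/23)*158 = (√(37 - 13) - 101/23)*158 = (√24 - 101/23)*158 = (2*√6 - 101/23)*158 = (-101/23 + 2*√6)*158 = -15958/23 + 316*√6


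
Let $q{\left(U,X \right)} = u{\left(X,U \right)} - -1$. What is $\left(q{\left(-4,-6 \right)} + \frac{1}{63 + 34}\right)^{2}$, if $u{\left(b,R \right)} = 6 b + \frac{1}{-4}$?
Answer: $\frac{186950929}{150544} \approx 1241.8$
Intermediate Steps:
$u{\left(b,R \right)} = - \frac{1}{4} + 6 b$ ($u{\left(b,R \right)} = 6 b - \frac{1}{4} = - \frac{1}{4} + 6 b$)
$q{\left(U,X \right)} = \frac{3}{4} + 6 X$ ($q{\left(U,X \right)} = \left(- \frac{1}{4} + 6 X\right) - -1 = \left(- \frac{1}{4} + 6 X\right) + 1 = \frac{3}{4} + 6 X$)
$\left(q{\left(-4,-6 \right)} + \frac{1}{63 + 34}\right)^{2} = \left(\left(\frac{3}{4} + 6 \left(-6\right)\right) + \frac{1}{63 + 34}\right)^{2} = \left(\left(\frac{3}{4} - 36\right) + \frac{1}{97}\right)^{2} = \left(- \frac{141}{4} + \frac{1}{97}\right)^{2} = \left(- \frac{13673}{388}\right)^{2} = \frac{186950929}{150544}$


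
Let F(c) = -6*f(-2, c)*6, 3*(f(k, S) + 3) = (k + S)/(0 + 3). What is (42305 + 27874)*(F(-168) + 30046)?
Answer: 2163899286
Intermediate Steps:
f(k, S) = -3 + S/9 + k/9 (f(k, S) = -3 + ((k + S)/(0 + 3))/3 = -3 + ((S + k)/3)/3 = -3 + ((S + k)*(⅓))/3 = -3 + (S/3 + k/3)/3 = -3 + (S/9 + k/9) = -3 + S/9 + k/9)
F(c) = 116 - 4*c (F(c) = -6*(-3 + c/9 + (⅑)*(-2))*6 = -6*(-3 + c/9 - 2/9)*6 = -6*(-29/9 + c/9)*6 = (58/3 - 2*c/3)*6 = 116 - 4*c)
(42305 + 27874)*(F(-168) + 30046) = (42305 + 27874)*((116 - 4*(-168)) + 30046) = 70179*((116 + 672) + 30046) = 70179*(788 + 30046) = 70179*30834 = 2163899286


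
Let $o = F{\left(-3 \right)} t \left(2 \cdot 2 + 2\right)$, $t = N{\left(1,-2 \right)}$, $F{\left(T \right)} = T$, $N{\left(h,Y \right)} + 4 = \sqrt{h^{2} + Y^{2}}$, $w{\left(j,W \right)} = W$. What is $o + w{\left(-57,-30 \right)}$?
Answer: $42 - 18 \sqrt{5} \approx 1.7508$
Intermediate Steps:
$N{\left(h,Y \right)} = -4 + \sqrt{Y^{2} + h^{2}}$ ($N{\left(h,Y \right)} = -4 + \sqrt{h^{2} + Y^{2}} = -4 + \sqrt{Y^{2} + h^{2}}$)
$t = -4 + \sqrt{5}$ ($t = -4 + \sqrt{\left(-2\right)^{2} + 1^{2}} = -4 + \sqrt{4 + 1} = -4 + \sqrt{5} \approx -1.7639$)
$o = 72 - 18 \sqrt{5}$ ($o = - 3 \left(-4 + \sqrt{5}\right) \left(2 \cdot 2 + 2\right) = \left(12 - 3 \sqrt{5}\right) \left(4 + 2\right) = \left(12 - 3 \sqrt{5}\right) 6 = 72 - 18 \sqrt{5} \approx 31.751$)
$o + w{\left(-57,-30 \right)} = \left(72 - 18 \sqrt{5}\right) - 30 = 42 - 18 \sqrt{5}$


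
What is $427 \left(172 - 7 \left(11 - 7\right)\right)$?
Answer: $61488$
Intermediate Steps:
$427 \left(172 - 7 \left(11 - 7\right)\right) = 427 \left(172 - 28\right) = 427 \cdot 144 = 61488$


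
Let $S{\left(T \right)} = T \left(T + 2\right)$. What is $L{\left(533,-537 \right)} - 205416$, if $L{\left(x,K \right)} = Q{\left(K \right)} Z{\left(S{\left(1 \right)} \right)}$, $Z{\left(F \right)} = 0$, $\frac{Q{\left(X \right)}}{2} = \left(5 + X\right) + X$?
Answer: $-205416$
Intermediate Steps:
$S{\left(T \right)} = T \left(2 + T\right)$
$Q{\left(X \right)} = 10 + 4 X$ ($Q{\left(X \right)} = 2 \left(\left(5 + X\right) + X\right) = 2 \left(5 + 2 X\right) = 10 + 4 X$)
$L{\left(x,K \right)} = 0$ ($L{\left(x,K \right)} = \left(10 + 4 K\right) 0 = 0$)
$L{\left(533,-537 \right)} - 205416 = 0 - 205416 = -205416$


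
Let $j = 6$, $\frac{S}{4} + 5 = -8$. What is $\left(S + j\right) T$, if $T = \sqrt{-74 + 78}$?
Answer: $-92$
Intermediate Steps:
$S = -52$ ($S = -20 + 4 \left(-8\right) = -20 - 32 = -52$)
$T = 2$ ($T = \sqrt{4} = 2$)
$\left(S + j\right) T = \left(-52 + 6\right) 2 = \left(-46\right) 2 = -92$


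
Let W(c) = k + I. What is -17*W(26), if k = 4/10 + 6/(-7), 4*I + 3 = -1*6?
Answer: 6443/140 ≈ 46.021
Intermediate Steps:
I = -9/4 (I = -¾ + (-1*6)/4 = -¾ + (¼)*(-6) = -¾ - 3/2 = -9/4 ≈ -2.2500)
k = -16/35 (k = 4*(⅒) + 6*(-⅐) = ⅖ - 6/7 = -16/35 ≈ -0.45714)
W(c) = -379/140 (W(c) = -16/35 - 9/4 = -379/140)
-17*W(26) = -17*(-379/140) = 6443/140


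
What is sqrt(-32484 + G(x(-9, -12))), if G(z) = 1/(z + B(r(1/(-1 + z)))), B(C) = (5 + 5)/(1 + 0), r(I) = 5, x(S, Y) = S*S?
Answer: I*sqrt(268999913)/91 ≈ 180.23*I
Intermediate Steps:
x(S, Y) = S**2
B(C) = 10 (B(C) = 10/1 = 10*1 = 10)
G(z) = 1/(10 + z) (G(z) = 1/(z + 10) = 1/(10 + z))
sqrt(-32484 + G(x(-9, -12))) = sqrt(-32484 + 1/(10 + (-9)**2)) = sqrt(-32484 + 1/(10 + 81)) = sqrt(-32484 + 1/91) = sqrt(-2956043/91) = I*sqrt(268999913)/91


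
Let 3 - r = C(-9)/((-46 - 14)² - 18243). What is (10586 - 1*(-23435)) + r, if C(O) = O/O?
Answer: 498213433/14643 ≈ 34024.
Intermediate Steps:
C(O) = 1
r = 43930/14643 (r = 3 - 1/((-46 - 14)² - 18243) = 3 - 1/((-60)² - 18243) = 3 - 1/(3600 - 18243) = 3 - 1/(-14643) = 3 - (-1)/14643 = 3 - 1*(-1/14643) = 3 + 1/14643 = 43930/14643 ≈ 3.0001)
(10586 - 1*(-23435)) + r = (10586 - 1*(-23435)) + 43930/14643 = (10586 + 23435) + 43930/14643 = 34021 + 43930/14643 = 498213433/14643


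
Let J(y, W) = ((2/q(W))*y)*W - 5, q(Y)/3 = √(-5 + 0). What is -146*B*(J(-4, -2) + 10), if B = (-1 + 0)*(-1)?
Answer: -730 + 2336*I*√5/15 ≈ -730.0 + 348.23*I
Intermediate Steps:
q(Y) = 3*I*√5 (q(Y) = 3*√(-5 + 0) = 3*√(-5) = 3*(I*√5) = 3*I*√5)
J(y, W) = -5 - 2*I*W*y*√5/15 (J(y, W) = ((2/((3*I*√5)))*y)*W - 5 = ((2*(-I*√5/15))*y)*W - 5 = ((-2*I*√5/15)*y)*W - 5 = (-2*I*y*√5/15)*W - 5 = -2*I*W*y*√5/15 - 5 = -5 - 2*I*W*y*√5/15)
B = 1 (B = -1*(-1) = 1)
-146*B*(J(-4, -2) + 10) = -146*((-5 - 2/15*I*(-2)*(-4)*√5) + 10) = -146*((-5 - 16*I*√5/15) + 10) = -146*(5 - 16*I*√5/15) = -730 + 2336*I*√5/15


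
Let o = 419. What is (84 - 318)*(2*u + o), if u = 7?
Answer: -101322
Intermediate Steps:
(84 - 318)*(2*u + o) = (84 - 318)*(2*7 + 419) = -234*(14 + 419) = -234*433 = -101322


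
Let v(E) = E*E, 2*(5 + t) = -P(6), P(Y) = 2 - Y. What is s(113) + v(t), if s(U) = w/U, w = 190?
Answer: 1207/113 ≈ 10.681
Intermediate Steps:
s(U) = 190/U
t = -3 (t = -5 + (-(2 - 1*6))/2 = -5 + (-(2 - 6))/2 = -5 + (-1*(-4))/2 = -5 + (½)*4 = -5 + 2 = -3)
v(E) = E²
s(113) + v(t) = 190/113 + (-3)² = 190*(1/113) + 9 = 190/113 + 9 = 1207/113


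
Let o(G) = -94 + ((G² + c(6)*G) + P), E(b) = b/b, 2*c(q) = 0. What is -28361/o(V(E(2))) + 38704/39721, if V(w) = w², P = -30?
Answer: 1131287873/4885683 ≈ 231.55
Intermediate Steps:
c(q) = 0 (c(q) = (½)*0 = 0)
E(b) = 1
o(G) = -124 + G² (o(G) = -94 + ((G² + 0*G) - 30) = -94 + ((G² + 0) - 30) = -94 + (G² - 30) = -94 + (-30 + G²) = -124 + G²)
-28361/o(V(E(2))) + 38704/39721 = -28361/(-124 + (1²)²) + 38704/39721 = -28361/(-124 + 1²) + 38704*(1/39721) = -28361/(-124 + 1) + 38704/39721 = -28361/(-123) + 38704/39721 = -28361*(-1/123) + 38704/39721 = 28361/123 + 38704/39721 = 1131287873/4885683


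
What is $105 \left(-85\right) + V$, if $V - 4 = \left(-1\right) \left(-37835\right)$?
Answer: $28914$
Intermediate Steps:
$V = 37839$ ($V = 4 - -37835 = 4 + 37835 = 37839$)
$105 \left(-85\right) + V = 105 \left(-85\right) + 37839 = -8925 + 37839 = 28914$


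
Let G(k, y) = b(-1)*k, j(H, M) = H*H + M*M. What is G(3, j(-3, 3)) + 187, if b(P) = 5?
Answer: 202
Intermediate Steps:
j(H, M) = H² + M²
G(k, y) = 5*k
G(3, j(-3, 3)) + 187 = 5*3 + 187 = 15 + 187 = 202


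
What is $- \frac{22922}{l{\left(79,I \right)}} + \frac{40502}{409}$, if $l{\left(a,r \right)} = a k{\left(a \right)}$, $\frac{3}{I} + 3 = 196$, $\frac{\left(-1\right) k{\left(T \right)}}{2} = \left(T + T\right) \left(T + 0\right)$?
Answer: $\frac{39942818705}{403305902} \approx 99.039$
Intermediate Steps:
$k{\left(T \right)} = - 4 T^{2}$ ($k{\left(T \right)} = - 2 \left(T + T\right) \left(T + 0\right) = - 2 \cdot 2 T T = - 2 \cdot 2 T^{2} = - 4 T^{2}$)
$I = \frac{3}{193}$ ($I = \frac{3}{-3 + 196} = \frac{3}{193} \approx 0.015544$)
$l{\left(a,r \right)} = - 4 a^{3}$ ($l{\left(a,r \right)} = a \left(- 4 a^{2}\right) = - 4 a^{3}$)
$- \frac{22922}{l{\left(79,I \right)}} + \frac{40502}{409} = - \frac{22922}{\left(-4\right) 79^{3}} + \frac{40502}{409} = - \frac{22922}{\left(-4\right) 493039} + 40502 \cdot \frac{1}{409} = - \frac{22922}{-1972156} + \frac{40502}{409} = \left(-22922\right) \left(- \frac{1}{1972156}\right) + \frac{40502}{409} = \frac{11461}{986078} + \frac{40502}{409} = \frac{39942818705}{403305902}$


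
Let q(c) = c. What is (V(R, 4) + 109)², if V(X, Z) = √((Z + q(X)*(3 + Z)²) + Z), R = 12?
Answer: 12477 + 436*√149 ≈ 17799.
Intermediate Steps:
V(X, Z) = √(2*Z + X*(3 + Z)²) (V(X, Z) = √((Z + X*(3 + Z)²) + Z) = √(2*Z + X*(3 + Z)²))
(V(R, 4) + 109)² = (√(2*4 + 12*(3 + 4)²) + 109)² = (√(8 + 12*7²) + 109)² = (√(8 + 12*49) + 109)² = (√(8 + 588) + 109)² = (√596 + 109)² = (2*√149 + 109)² = (109 + 2*√149)²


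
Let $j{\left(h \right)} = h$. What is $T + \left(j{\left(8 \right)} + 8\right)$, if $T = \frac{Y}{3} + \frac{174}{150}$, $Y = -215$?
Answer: $- \frac{4088}{75} \approx -54.507$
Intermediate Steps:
$T = - \frac{5288}{75}$ ($T = - \frac{215}{3} + \frac{174}{150} = \left(-215\right) \frac{1}{3} + 174 \cdot \frac{1}{150} = - \frac{215}{3} + \frac{29}{25} = - \frac{5288}{75} \approx -70.507$)
$T + \left(j{\left(8 \right)} + 8\right) = - \frac{5288}{75} + \left(8 + 8\right) = - \frac{5288}{75} + 16 = - \frac{4088}{75}$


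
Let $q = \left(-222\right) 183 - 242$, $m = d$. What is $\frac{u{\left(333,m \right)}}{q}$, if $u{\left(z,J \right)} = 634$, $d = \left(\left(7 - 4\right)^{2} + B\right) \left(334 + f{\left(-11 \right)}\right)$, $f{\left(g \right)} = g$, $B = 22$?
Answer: $- \frac{317}{20434} \approx -0.015513$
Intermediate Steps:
$d = 10013$ ($d = \left(\left(7 - 4\right)^{2} + 22\right) \left(334 - 11\right) = \left(3^{2} + 22\right) 323 = \left(9 + 22\right) 323 = 31 \cdot 323 = 10013$)
$m = 10013$
$q = -40868$ ($q = -40626 - 242 = -40868$)
$\frac{u{\left(333,m \right)}}{q} = \frac{634}{-40868} = 634 \left(- \frac{1}{40868}\right) = - \frac{317}{20434}$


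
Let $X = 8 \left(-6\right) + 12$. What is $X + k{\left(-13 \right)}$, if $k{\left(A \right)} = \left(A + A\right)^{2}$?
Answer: $640$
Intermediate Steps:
$k{\left(A \right)} = 4 A^{2}$ ($k{\left(A \right)} = \left(2 A\right)^{2} = 4 A^{2}$)
$X = -36$ ($X = -48 + 12 = -36$)
$X + k{\left(-13 \right)} = -36 + 4 \left(-13\right)^{2} = -36 + 4 \cdot 169 = -36 + 676 = 640$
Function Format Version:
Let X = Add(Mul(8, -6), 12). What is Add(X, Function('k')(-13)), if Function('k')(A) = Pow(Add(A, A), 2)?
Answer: 640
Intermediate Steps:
Function('k')(A) = Mul(4, Pow(A, 2)) (Function('k')(A) = Pow(Mul(2, A), 2) = Mul(4, Pow(A, 2)))
X = -36 (X = Add(-48, 12) = -36)
Add(X, Function('k')(-13)) = Add(-36, Mul(4, Pow(-13, 2))) = Add(-36, Mul(4, 169)) = Add(-36, 676) = 640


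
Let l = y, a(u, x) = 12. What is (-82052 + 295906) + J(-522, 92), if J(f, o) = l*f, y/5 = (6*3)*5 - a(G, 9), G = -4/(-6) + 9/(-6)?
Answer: 10274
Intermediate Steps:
G = -⅚ (G = -4*(-⅙) + 9*(-⅙) = ⅔ - 3/2 = -⅚ ≈ -0.83333)
y = 390 (y = 5*((6*3)*5 - 1*12) = 5*(18*5 - 12) = 5*(90 - 12) = 5*78 = 390)
l = 390
J(f, o) = 390*f
(-82052 + 295906) + J(-522, 92) = (-82052 + 295906) + 390*(-522) = 213854 - 203580 = 10274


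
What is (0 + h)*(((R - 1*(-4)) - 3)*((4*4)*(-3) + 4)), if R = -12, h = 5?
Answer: 2420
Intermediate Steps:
(0 + h)*(((R - 1*(-4)) - 3)*((4*4)*(-3) + 4)) = (0 + 5)*(((-12 - 1*(-4)) - 3)*((4*4)*(-3) + 4)) = 5*(((-12 + 4) - 3)*(16*(-3) + 4)) = 5*((-8 - 3)*(-48 + 4)) = 5*(-11*(-44)) = 5*484 = 2420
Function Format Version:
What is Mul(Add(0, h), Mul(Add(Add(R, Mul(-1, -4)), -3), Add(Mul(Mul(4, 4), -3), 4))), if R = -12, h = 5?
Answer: 2420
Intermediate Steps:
Mul(Add(0, h), Mul(Add(Add(R, Mul(-1, -4)), -3), Add(Mul(Mul(4, 4), -3), 4))) = Mul(Add(0, 5), Mul(Add(Add(-12, Mul(-1, -4)), -3), Add(Mul(Mul(4, 4), -3), 4))) = Mul(5, Mul(Add(Add(-12, 4), -3), Add(Mul(16, -3), 4))) = Mul(5, Mul(Add(-8, -3), Add(-48, 4))) = Mul(5, Mul(-11, -44)) = Mul(5, 484) = 2420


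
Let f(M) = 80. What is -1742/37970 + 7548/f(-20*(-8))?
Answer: 1432291/15188 ≈ 94.304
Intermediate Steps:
-1742/37970 + 7548/f(-20*(-8)) = -1742/37970 + 7548/80 = -1742*1/37970 + 7548*(1/80) = -871/18985 + 1887/20 = 1432291/15188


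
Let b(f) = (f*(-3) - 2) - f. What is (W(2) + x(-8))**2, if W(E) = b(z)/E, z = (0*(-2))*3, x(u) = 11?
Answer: 100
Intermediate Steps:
z = 0 (z = 0*3 = 0)
b(f) = -2 - 4*f (b(f) = (-3*f - 2) - f = (-2 - 3*f) - f = -2 - 4*f)
W(E) = -2/E (W(E) = (-2 - 4*0)/E = (-2 + 0)/E = -2/E)
(W(2) + x(-8))**2 = (-2/2 + 11)**2 = (-2*1/2 + 11)**2 = (-1 + 11)**2 = 10**2 = 100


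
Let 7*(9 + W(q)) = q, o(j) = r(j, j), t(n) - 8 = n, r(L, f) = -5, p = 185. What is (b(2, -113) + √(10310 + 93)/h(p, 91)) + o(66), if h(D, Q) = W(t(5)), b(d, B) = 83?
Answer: 78 - 7*√10403/50 ≈ 63.721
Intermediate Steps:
t(n) = 8 + n
o(j) = -5
W(q) = -9 + q/7
h(D, Q) = -50/7 (h(D, Q) = -9 + (8 + 5)/7 = -9 + (⅐)*13 = -9 + 13/7 = -50/7)
(b(2, -113) + √(10310 + 93)/h(p, 91)) + o(66) = (83 + √(10310 + 93)/(-50/7)) - 5 = (83 + √10403*(-7/50)) - 5 = (83 - 7*√10403/50) - 5 = 78 - 7*√10403/50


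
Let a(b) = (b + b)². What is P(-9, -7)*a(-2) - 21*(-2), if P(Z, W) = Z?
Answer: -102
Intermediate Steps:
a(b) = 4*b² (a(b) = (2*b)² = 4*b²)
P(-9, -7)*a(-2) - 21*(-2) = -36*(-2)² - 21*(-2) = -36*4 + 42 = -9*16 + 42 = -144 + 42 = -102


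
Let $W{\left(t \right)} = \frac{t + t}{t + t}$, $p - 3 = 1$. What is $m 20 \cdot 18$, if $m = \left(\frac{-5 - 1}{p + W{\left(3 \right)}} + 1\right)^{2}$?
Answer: $\frac{72}{5} \approx 14.4$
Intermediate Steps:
$p = 4$ ($p = 3 + 1 = 4$)
$W{\left(t \right)} = 1$ ($W{\left(t \right)} = \frac{2 t}{2 t} = 2 t \frac{1}{2 t} = 1$)
$m = \frac{1}{25}$ ($m = \left(\frac{-5 - 1}{4 + 1} + 1\right)^{2} = \left(- \frac{6}{5} + 1\right)^{2} = \left(- \frac{1}{5}\right)^{2} = \frac{1}{25} \approx 0.04$)
$m 20 \cdot 18 = \frac{1}{25} \cdot 20 \cdot 18 = \frac{4}{5} \cdot 18 = \frac{72}{5}$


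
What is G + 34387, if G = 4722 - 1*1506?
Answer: 37603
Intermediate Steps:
G = 3216 (G = 4722 - 1506 = 3216)
G + 34387 = 3216 + 34387 = 37603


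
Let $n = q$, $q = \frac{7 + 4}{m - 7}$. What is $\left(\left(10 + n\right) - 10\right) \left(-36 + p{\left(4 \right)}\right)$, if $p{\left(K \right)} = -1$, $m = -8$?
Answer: $\frac{407}{15} \approx 27.133$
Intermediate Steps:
$q = - \frac{11}{15}$ ($q = \frac{7 + 4}{-8 - 7} = \frac{11}{-15} = 11 \left(- \frac{1}{15}\right) = - \frac{11}{15} \approx -0.73333$)
$n = - \frac{11}{15} \approx -0.73333$
$\left(\left(10 + n\right) - 10\right) \left(-36 + p{\left(4 \right)}\right) = \left(\left(10 - \frac{11}{15}\right) - 10\right) \left(-36 - 1\right) = \left(\frac{139}{15} - 10\right) \left(-37\right) = \left(- \frac{11}{15}\right) \left(-37\right) = \frac{407}{15}$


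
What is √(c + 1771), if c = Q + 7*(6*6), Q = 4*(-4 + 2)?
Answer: √2015 ≈ 44.889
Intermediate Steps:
Q = -8 (Q = 4*(-2) = -8)
c = 244 (c = -8 + 7*(6*6) = -8 + 7*36 = -8 + 252 = 244)
√(c + 1771) = √(244 + 1771) = √2015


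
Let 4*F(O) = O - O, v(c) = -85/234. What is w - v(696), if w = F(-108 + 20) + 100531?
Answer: 23524339/234 ≈ 1.0053e+5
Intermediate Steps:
v(c) = -85/234 (v(c) = -85*1/234 = -85/234)
F(O) = 0 (F(O) = (O - O)/4 = (¼)*0 = 0)
w = 100531 (w = 0 + 100531 = 100531)
w - v(696) = 100531 - 1*(-85/234) = 100531 + 85/234 = 23524339/234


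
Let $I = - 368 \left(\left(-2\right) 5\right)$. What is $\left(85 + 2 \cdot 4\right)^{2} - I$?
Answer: $4969$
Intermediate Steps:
$I = 3680$ ($I = \left(-368\right) \left(-10\right) = 3680$)
$\left(85 + 2 \cdot 4\right)^{2} - I = \left(85 + 2 \cdot 4\right)^{2} - 3680 = \left(85 + 8\right)^{2} - 3680 = 93^{2} - 3680 = 8649 - 3680 = 4969$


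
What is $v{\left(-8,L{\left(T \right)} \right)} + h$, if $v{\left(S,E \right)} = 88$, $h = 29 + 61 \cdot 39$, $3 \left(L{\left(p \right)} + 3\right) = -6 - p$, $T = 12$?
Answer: $2496$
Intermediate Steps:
$L{\left(p \right)} = -5 - \frac{p}{3}$ ($L{\left(p \right)} = -3 + \frac{-6 - p}{3} = -3 - \left(2 + \frac{p}{3}\right) = -5 - \frac{p}{3}$)
$h = 2408$ ($h = 29 + 2379 = 2408$)
$v{\left(-8,L{\left(T \right)} \right)} + h = 88 + 2408 = 2496$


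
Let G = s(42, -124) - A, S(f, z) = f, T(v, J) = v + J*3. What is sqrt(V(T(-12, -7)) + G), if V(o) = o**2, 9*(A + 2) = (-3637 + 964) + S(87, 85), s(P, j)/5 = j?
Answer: 5*sqrt(273)/3 ≈ 27.538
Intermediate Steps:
T(v, J) = v + 3*J
s(P, j) = 5*j
A = -868/3 (A = -2 + ((-3637 + 964) + 87)/9 = -2 + (-2673 + 87)/9 = -2 + (1/9)*(-2586) = -2 - 862/3 = -868/3 ≈ -289.33)
G = -992/3 (G = 5*(-124) - 1*(-868/3) = -620 + 868/3 = -992/3 ≈ -330.67)
sqrt(V(T(-12, -7)) + G) = sqrt((-12 + 3*(-7))**2 - 992/3) = sqrt((-12 - 21)**2 - 992/3) = sqrt((-33)**2 - 992/3) = sqrt(1089 - 992/3) = sqrt(2275/3) = 5*sqrt(273)/3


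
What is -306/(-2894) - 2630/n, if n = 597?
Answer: -3714269/863859 ≈ -4.2996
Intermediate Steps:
-306/(-2894) - 2630/n = -306/(-2894) - 2630/597 = -306*(-1/2894) - 2630*1/597 = 153/1447 - 2630/597 = -3714269/863859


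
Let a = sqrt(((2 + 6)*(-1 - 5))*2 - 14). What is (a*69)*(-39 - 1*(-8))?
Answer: -2139*I*sqrt(110) ≈ -22434.0*I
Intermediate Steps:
a = I*sqrt(110) (a = sqrt((8*(-6))*2 - 14) = sqrt(-48*2 - 14) = sqrt(-96 - 14) = sqrt(-110) = I*sqrt(110) ≈ 10.488*I)
(a*69)*(-39 - 1*(-8)) = ((I*sqrt(110))*69)*(-39 - 1*(-8)) = (69*I*sqrt(110))*(-39 + 8) = (69*I*sqrt(110))*(-31) = -2139*I*sqrt(110)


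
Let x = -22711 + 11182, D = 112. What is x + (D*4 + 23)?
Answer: -11058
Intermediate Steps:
x = -11529
x + (D*4 + 23) = -11529 + (112*4 + 23) = -11529 + (448 + 23) = -11529 + 471 = -11058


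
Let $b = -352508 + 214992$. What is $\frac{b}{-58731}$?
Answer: $\frac{137516}{58731} \approx 2.3415$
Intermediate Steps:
$b = -137516$
$\frac{b}{-58731} = - \frac{137516}{-58731} = \left(-137516\right) \left(- \frac{1}{58731}\right) = \frac{137516}{58731}$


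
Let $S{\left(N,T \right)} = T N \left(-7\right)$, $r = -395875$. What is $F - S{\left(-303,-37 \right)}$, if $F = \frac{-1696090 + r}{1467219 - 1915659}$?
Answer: $\frac{7038863569}{89688} \approx 78482.0$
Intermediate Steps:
$S{\left(N,T \right)} = - 7 N T$ ($S{\left(N,T \right)} = N T \left(-7\right) = - 7 N T$)
$F = \frac{418393}{89688}$ ($F = \frac{-1696090 - 395875}{1467219 - 1915659} = - \frac{2091965}{-448440} = \left(-2091965\right) \left(- \frac{1}{448440}\right) = \frac{418393}{89688} \approx 4.665$)
$F - S{\left(-303,-37 \right)} = \frac{418393}{89688} - \left(-7\right) \left(-303\right) \left(-37\right) = \frac{418393}{89688} - -78477 = \frac{418393}{89688} + 78477 = \frac{7038863569}{89688}$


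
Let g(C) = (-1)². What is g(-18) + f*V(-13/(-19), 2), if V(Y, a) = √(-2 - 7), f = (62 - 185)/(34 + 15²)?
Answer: 1 - 369*I/259 ≈ 1.0 - 1.4247*I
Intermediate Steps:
g(C) = 1
f = -123/259 (f = -123/(34 + 225) = -123/259 ≈ -0.47490)
V(Y, a) = 3*I (V(Y, a) = √(-9) = 3*I)
g(-18) + f*V(-13/(-19), 2) = 1 - 369*I/259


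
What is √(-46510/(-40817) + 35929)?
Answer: 3*√2770169839/833 ≈ 189.55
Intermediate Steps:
√(-46510/(-40817) + 35929) = √(-46510*(-1/40817) + 35929) = √(46510/40817 + 35929) = √(1466560503/40817) = 3*√2770169839/833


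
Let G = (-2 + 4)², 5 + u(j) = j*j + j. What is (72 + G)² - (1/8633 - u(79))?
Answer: 104381602/8633 ≈ 12091.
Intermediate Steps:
u(j) = -5 + j + j² (u(j) = -5 + (j*j + j) = -5 + (j² + j) = -5 + (j + j²) = -5 + j + j²)
G = 4 (G = 2² = 4)
(72 + G)² - (1/8633 - u(79)) = (72 + 4)² - (1/8633 - (-5 + 79 + 79²)) = 76² - (1/8633 - (-5 + 79 + 6241)) = 5776 - (1/8633 - 1*6315) = 5776 - (1/8633 - 6315) = 5776 - 1*(-54517394/8633) = 5776 + 54517394/8633 = 104381602/8633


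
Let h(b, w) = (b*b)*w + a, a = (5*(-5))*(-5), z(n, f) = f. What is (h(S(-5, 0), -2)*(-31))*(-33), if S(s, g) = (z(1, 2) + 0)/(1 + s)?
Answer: 254727/2 ≈ 1.2736e+5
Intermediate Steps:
a = 125 (a = -25*(-5) = 125)
S(s, g) = 2/(1 + s) (S(s, g) = (2 + 0)/(1 + s) = 2/(1 + s))
h(b, w) = 125 + w*b² (h(b, w) = (b*b)*w + 125 = b²*w + 125 = w*b² + 125 = 125 + w*b²)
(h(S(-5, 0), -2)*(-31))*(-33) = ((125 - 2*4/(1 - 5)²)*(-31))*(-33) = ((125 - 2*(2/(-4))²)*(-31))*(-33) = ((125 - 2*(2*(-¼))²)*(-31))*(-33) = ((125 - 2*(-½)²)*(-31))*(-33) = ((125 - 2*¼)*(-31))*(-33) = ((125 - ½)*(-31))*(-33) = ((249/2)*(-31))*(-33) = -7719/2*(-33) = 254727/2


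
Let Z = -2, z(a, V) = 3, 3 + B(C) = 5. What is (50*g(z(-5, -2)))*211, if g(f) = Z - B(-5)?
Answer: -42200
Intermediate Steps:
B(C) = 2 (B(C) = -3 + 5 = 2)
g(f) = -4 (g(f) = -2 - 1*2 = -2 - 2 = -4)
(50*g(z(-5, -2)))*211 = (50*(-4))*211 = -200*211 = -42200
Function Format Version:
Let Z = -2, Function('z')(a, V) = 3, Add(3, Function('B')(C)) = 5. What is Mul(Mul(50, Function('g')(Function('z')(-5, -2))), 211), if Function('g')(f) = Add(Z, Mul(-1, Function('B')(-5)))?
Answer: -42200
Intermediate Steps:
Function('B')(C) = 2 (Function('B')(C) = Add(-3, 5) = 2)
Function('g')(f) = -4 (Function('g')(f) = Add(-2, Mul(-1, 2)) = Add(-2, -2) = -4)
Mul(Mul(50, Function('g')(Function('z')(-5, -2))), 211) = Mul(Mul(50, -4), 211) = Mul(-200, 211) = -42200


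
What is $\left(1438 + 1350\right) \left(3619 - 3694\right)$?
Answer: $-209100$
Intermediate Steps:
$\left(1438 + 1350\right) \left(3619 - 3694\right) = 2788 \left(-75\right) = -209100$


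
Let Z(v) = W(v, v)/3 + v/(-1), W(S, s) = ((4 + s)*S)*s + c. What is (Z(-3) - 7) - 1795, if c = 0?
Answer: -1796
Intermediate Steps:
W(S, s) = S*s*(4 + s) (W(S, s) = ((4 + s)*S)*s + 0 = (S*(4 + s))*s + 0 = S*s*(4 + s) + 0 = S*s*(4 + s))
Z(v) = -v + v²*(4 + v)/3 (Z(v) = (v*v*(4 + v))/3 + v/(-1) = (v²*(4 + v))*(⅓) + v*(-1) = v²*(4 + v)/3 - v = -v + v²*(4 + v)/3)
(Z(-3) - 7) - 1795 = ((⅓)*(-3)*(-3 + (-3)² + 4*(-3)) - 7) - 1795 = ((⅓)*(-3)*(-3 + 9 - 12) - 7) - 1795 = ((⅓)*(-3)*(-6) - 7) - 1795 = (6 - 7) - 1795 = -1 - 1795 = -1796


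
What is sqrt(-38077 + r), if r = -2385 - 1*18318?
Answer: 2*I*sqrt(14695) ≈ 242.45*I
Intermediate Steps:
r = -20703 (r = -2385 - 18318 = -20703)
sqrt(-38077 + r) = sqrt(-38077 - 20703) = sqrt(-58780) = 2*I*sqrt(14695)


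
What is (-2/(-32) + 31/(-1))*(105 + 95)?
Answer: -12375/2 ≈ -6187.5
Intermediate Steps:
(-2/(-32) + 31/(-1))*(105 + 95) = (-2*(-1/32) + 31*(-1))*200 = (1/16 - 31)*200 = -495/16*200 = -12375/2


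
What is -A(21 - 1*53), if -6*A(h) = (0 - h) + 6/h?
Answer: 509/96 ≈ 5.3021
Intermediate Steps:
A(h) = -1/h + h/6 (A(h) = -((0 - h) + 6/h)/6 = -(-h + 6/h)/6 = -1/h + h/6)
-A(21 - 1*53) = -(-1/(21 - 1*53) + (21 - 1*53)/6) = -(-1/(21 - 53) + (21 - 53)/6) = -(-1/(-32) + (⅙)*(-32)) = -(-1*(-1/32) - 16/3) = -(1/32 - 16/3) = -1*(-509/96) = 509/96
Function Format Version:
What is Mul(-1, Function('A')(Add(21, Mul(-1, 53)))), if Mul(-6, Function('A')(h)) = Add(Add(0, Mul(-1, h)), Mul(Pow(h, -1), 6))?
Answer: Rational(509, 96) ≈ 5.3021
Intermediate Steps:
Function('A')(h) = Add(Mul(-1, Pow(h, -1)), Mul(Rational(1, 6), h)) (Function('A')(h) = Mul(Rational(-1, 6), Add(Add(0, Mul(-1, h)), Mul(Pow(h, -1), 6))) = Mul(Rational(-1, 6), Add(Mul(-1, h), Mul(6, Pow(h, -1)))) = Add(Mul(-1, Pow(h, -1)), Mul(Rational(1, 6), h)))
Mul(-1, Function('A')(Add(21, Mul(-1, 53)))) = Mul(-1, Add(Mul(-1, Pow(Add(21, Mul(-1, 53)), -1)), Mul(Rational(1, 6), Add(21, Mul(-1, 53))))) = Mul(-1, Add(Mul(-1, Pow(Add(21, -53), -1)), Mul(Rational(1, 6), Add(21, -53)))) = Mul(-1, Add(Mul(-1, Pow(-32, -1)), Mul(Rational(1, 6), -32))) = Mul(-1, Add(Mul(-1, Rational(-1, 32)), Rational(-16, 3))) = Mul(-1, Add(Rational(1, 32), Rational(-16, 3))) = Mul(-1, Rational(-509, 96)) = Rational(509, 96)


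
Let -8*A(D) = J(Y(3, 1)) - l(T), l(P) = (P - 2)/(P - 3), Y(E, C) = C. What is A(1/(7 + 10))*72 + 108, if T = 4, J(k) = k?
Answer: 117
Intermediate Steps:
l(P) = (-2 + P)/(-3 + P)
A(D) = 1/8 (A(D) = -(1 - (-2 + 4)/(-3 + 4))/8 = -(1 - 2/1)/8 = -(1 - 2)/8 = -1/8*(-1) = 1/8)
A(1/(7 + 10))*72 + 108 = (1/8)*72 + 108 = 9 + 108 = 117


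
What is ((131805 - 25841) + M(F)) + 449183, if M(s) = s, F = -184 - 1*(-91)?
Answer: 555054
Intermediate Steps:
F = -93 (F = -184 + 91 = -93)
((131805 - 25841) + M(F)) + 449183 = ((131805 - 25841) - 93) + 449183 = (105964 - 93) + 449183 = 105871 + 449183 = 555054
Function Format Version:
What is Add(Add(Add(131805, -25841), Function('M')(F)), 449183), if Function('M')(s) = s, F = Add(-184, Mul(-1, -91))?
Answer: 555054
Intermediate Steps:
F = -93 (F = Add(-184, 91) = -93)
Add(Add(Add(131805, -25841), Function('M')(F)), 449183) = Add(Add(Add(131805, -25841), -93), 449183) = Add(Add(105964, -93), 449183) = Add(105871, 449183) = 555054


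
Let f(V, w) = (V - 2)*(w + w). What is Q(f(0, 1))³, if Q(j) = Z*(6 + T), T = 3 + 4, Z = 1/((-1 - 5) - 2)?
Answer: -2197/512 ≈ -4.2910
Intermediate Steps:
Z = -⅛ (Z = 1/(-6 - 2) = 1/(-8) = -⅛ ≈ -0.12500)
T = 7
f(V, w) = 2*w*(-2 + V) (f(V, w) = (-2 + V)*(2*w) = 2*w*(-2 + V))
Q(j) = -13/8 (Q(j) = -(6 + 7)/8 = -⅛*13 = -13/8)
Q(f(0, 1))³ = (-13/8)³ = -2197/512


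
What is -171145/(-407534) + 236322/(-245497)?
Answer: -54293665883/100048374398 ≈ -0.54267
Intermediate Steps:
-171145/(-407534) + 236322/(-245497) = -171145*(-1/407534) + 236322*(-1/245497) = 171145/407534 - 236322/245497 = -54293665883/100048374398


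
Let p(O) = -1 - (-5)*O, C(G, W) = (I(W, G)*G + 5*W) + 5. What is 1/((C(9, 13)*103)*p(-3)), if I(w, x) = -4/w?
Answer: -13/1440352 ≈ -9.0256e-6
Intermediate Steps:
C(G, W) = 5 + 5*W - 4*G/W (C(G, W) = ((-4/W)*G + 5*W) + 5 = (-4*G/W + 5*W) + 5 = (5*W - 4*G/W) + 5 = 5 + 5*W - 4*G/W)
p(O) = -1 + 5*O
1/((C(9, 13)*103)*p(-3)) = 1/(((5 + 5*13 - 4*9/13)*103)*(-1 + 5*(-3))) = 1/(((5 + 65 - 4*9*1/13)*103)*(-1 - 15)) = 1/(((5 + 65 - 36/13)*103)*(-16)) = 1/(((874/13)*103)*(-16)) = 1/((90022/13)*(-16)) = 1/(-1440352/13) = -13/1440352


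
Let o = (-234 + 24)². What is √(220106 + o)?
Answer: √264206 ≈ 514.01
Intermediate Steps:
o = 44100 (o = (-210)² = 44100)
√(220106 + o) = √(220106 + 44100) = √264206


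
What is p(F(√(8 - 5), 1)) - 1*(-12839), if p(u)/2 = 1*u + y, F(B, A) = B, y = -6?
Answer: 12827 + 2*√3 ≈ 12830.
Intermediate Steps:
p(u) = -12 + 2*u (p(u) = 2*(1*u - 6) = 2*(u - 6) = 2*(-6 + u) = -12 + 2*u)
p(F(√(8 - 5), 1)) - 1*(-12839) = (-12 + 2*√(8 - 5)) - 1*(-12839) = (-12 + 2*√3) + 12839 = 12827 + 2*√3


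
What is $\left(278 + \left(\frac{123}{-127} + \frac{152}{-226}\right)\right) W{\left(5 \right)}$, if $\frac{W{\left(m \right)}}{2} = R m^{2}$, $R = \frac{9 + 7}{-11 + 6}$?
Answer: $- \frac{634564320}{14351} \approx -44217.0$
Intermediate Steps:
$R = - \frac{16}{5}$ ($R = \frac{16}{-5} = 16 \left(- \frac{1}{5}\right) = - \frac{16}{5} \approx -3.2$)
$W{\left(m \right)} = - \frac{32 m^{2}}{5}$ ($W{\left(m \right)} = 2 \left(- \frac{16 m^{2}}{5}\right) = - \frac{32 m^{2}}{5}$)
$\left(278 + \left(\frac{123}{-127} + \frac{152}{-226}\right)\right) W{\left(5 \right)} = \left(278 + \left(\frac{123}{-127} + \frac{152}{-226}\right)\right) \left(- \frac{32 \cdot 5^{2}}{5}\right) = \left(278 + \left(123 \left(- \frac{1}{127}\right) + 152 \left(- \frac{1}{226}\right)\right)\right) \left(\left(- \frac{32}{5}\right) 25\right) = \left(278 - \frac{23551}{14351}\right) \left(-160\right) = \frac{3966027}{14351} \left(-160\right) = - \frac{634564320}{14351}$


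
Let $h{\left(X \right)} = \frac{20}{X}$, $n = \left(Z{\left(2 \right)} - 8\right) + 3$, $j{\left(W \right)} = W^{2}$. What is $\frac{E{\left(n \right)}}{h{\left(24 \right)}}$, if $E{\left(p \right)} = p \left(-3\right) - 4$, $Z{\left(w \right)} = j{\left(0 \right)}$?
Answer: $\frac{66}{5} \approx 13.2$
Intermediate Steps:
$Z{\left(w \right)} = 0$ ($Z{\left(w \right)} = 0^{2} = 0$)
$n = -5$ ($n = \left(0 - 8\right) + 3 = -8 + 3 = -5$)
$E{\left(p \right)} = -4 - 3 p$ ($E{\left(p \right)} = - 3 p - 4 = -4 - 3 p$)
$\frac{E{\left(n \right)}}{h{\left(24 \right)}} = \frac{-4 - -15}{20 \cdot \frac{1}{24}} = \frac{-4 + 15}{20 \cdot \frac{1}{24}} = \frac{11}{\frac{5}{6}} = 11 \cdot \frac{6}{5} = \frac{66}{5}$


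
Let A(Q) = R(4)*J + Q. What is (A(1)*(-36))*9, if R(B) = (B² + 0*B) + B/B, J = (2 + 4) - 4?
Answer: -11340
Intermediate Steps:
J = 2 (J = 6 - 4 = 2)
R(B) = 1 + B² (R(B) = (B² + 0) + 1 = B² + 1 = 1 + B²)
A(Q) = 34 + Q (A(Q) = (1 + 4²)*2 + Q = (1 + 16)*2 + Q = 17*2 + Q = 34 + Q)
(A(1)*(-36))*9 = ((34 + 1)*(-36))*9 = (35*(-36))*9 = -1260*9 = -11340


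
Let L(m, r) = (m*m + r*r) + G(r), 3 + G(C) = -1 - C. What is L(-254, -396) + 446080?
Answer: 667804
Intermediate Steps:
G(C) = -4 - C (G(C) = -3 + (-1 - C) = -4 - C)
L(m, r) = -4 + m² + r² - r (L(m, r) = (m*m + r*r) + (-4 - r) = (m² + r²) + (-4 - r) = -4 + m² + r² - r)
L(-254, -396) + 446080 = (-4 + (-254)² + (-396)² - 1*(-396)) + 446080 = (-4 + 64516 + 156816 + 396) + 446080 = 221724 + 446080 = 667804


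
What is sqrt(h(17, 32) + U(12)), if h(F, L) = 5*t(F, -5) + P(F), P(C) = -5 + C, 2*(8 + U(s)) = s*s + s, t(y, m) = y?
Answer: sqrt(167) ≈ 12.923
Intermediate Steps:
U(s) = -8 + s/2 + s**2/2 (U(s) = -8 + (s*s + s)/2 = -8 + (s**2 + s)/2 = -8 + (s + s**2)/2 = -8 + (s/2 + s**2/2) = -8 + s/2 + s**2/2)
h(F, L) = -5 + 6*F (h(F, L) = 5*F + (-5 + F) = -5 + 6*F)
sqrt(h(17, 32) + U(12)) = sqrt((-5 + 6*17) + (-8 + (1/2)*12 + (1/2)*12**2)) = sqrt((-5 + 102) + (-8 + 6 + (1/2)*144)) = sqrt(97 + (-8 + 6 + 72)) = sqrt(97 + 70) = sqrt(167)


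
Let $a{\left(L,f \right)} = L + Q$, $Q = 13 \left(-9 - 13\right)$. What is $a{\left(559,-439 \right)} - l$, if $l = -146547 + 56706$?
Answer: $90114$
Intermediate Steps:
$l = -89841$
$Q = -286$ ($Q = 13 \left(-22\right) = -286$)
$a{\left(L,f \right)} = -286 + L$ ($a{\left(L,f \right)} = L - 286 = -286 + L$)
$a{\left(559,-439 \right)} - l = \left(-286 + 559\right) - -89841 = 273 + 89841 = 90114$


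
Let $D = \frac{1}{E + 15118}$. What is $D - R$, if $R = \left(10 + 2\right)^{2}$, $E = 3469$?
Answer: $- \frac{2676527}{18587} \approx -144.0$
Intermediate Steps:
$R = 144$ ($R = 12^{2} = 144$)
$D = \frac{1}{18587}$ ($D = \frac{1}{3469 + 15118} = \frac{1}{18587} \approx 5.3801 \cdot 10^{-5}$)
$D - R = \frac{1}{18587} - 144 = - \frac{2676527}{18587}$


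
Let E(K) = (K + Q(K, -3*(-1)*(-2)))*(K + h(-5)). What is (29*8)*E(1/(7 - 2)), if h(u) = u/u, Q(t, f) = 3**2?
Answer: 64032/25 ≈ 2561.3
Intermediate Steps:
Q(t, f) = 9
h(u) = 1
E(K) = (1 + K)*(9 + K) (E(K) = (K + 9)*(K + 1) = (9 + K)*(1 + K) = (1 + K)*(9 + K))
(29*8)*E(1/(7 - 2)) = (29*8)*(9 + (1/(7 - 2))**2 + 10/(7 - 2)) = 232*(9 + (1/5)**2 + 10/5) = 232*(9 + (1/5)**2 + 10*(1/5)) = 232*(9 + 1/25 + 2) = 232*(276/25) = 64032/25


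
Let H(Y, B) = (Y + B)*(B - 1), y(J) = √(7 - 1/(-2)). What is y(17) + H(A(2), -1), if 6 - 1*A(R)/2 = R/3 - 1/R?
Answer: -64/3 + √30/2 ≈ -18.595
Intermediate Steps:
y(J) = √30/2 (y(J) = √(7 - 1*(-½)) = √(7 + ½) = √(15/2) = √30/2)
A(R) = 12 + 2/R - 2*R/3 (A(R) = 12 - 2*(R/3 - 1/R) = 12 - 2*(-1/R + R/3) = 12 + (2/R - 2*R/3) = 12 + 2/R - 2*R/3)
H(Y, B) = (-1 + B)*(B + Y) (H(Y, B) = (B + Y)*(-1 + B) = (-1 + B)*(B + Y))
y(17) + H(A(2), -1) = √30/2 + ((-1)² - 1*(-1) - (12 + 2/2 - ⅔*2) - (12 + 2/2 - ⅔*2)) = √30/2 + (1 + 1 - (12 + 2*(½) - 4/3) - (12 + 2*(½) - 4/3)) = √30/2 + (1 + 1 - (12 + 1 - 4/3) - (12 + 1 - 4/3)) = √30/2 + (1 + 1 - 1*35/3 - 1*35/3) = √30/2 + (1 + 1 - 35/3 - 35/3) = √30/2 - 64/3 = -64/3 + √30/2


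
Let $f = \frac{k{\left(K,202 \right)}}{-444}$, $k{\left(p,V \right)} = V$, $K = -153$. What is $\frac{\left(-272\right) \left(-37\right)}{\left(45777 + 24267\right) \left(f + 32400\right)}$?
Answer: $\frac{186184}{41983784063} \approx 4.4347 \cdot 10^{-6}$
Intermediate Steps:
$f = - \frac{101}{222}$ ($f = \frac{202}{-444} = 202 \left(- \frac{1}{444}\right) = - \frac{101}{222} \approx -0.45496$)
$\frac{\left(-272\right) \left(-37\right)}{\left(45777 + 24267\right) \left(f + 32400\right)} = \frac{\left(-272\right) \left(-37\right)}{\left(45777 + 24267\right) \left(- \frac{101}{222} + 32400\right)} = \frac{10064}{70044 \cdot \frac{7192699}{222}} = \frac{10064}{\frac{83967568126}{37}} = 10064 \cdot \frac{37}{83967568126} = \frac{186184}{41983784063}$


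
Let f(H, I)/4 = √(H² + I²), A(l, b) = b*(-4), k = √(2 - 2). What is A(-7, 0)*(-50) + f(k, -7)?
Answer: 28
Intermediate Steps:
k = 0 (k = √0 = 0)
A(l, b) = -4*b
f(H, I) = 4*√(H² + I²)
A(-7, 0)*(-50) + f(k, -7) = -4*0*(-50) + 4*√(0² + (-7)²) = 0*(-50) + 4*√(0 + 49) = 0 + 4*√49 = 0 + 4*7 = 0 + 28 = 28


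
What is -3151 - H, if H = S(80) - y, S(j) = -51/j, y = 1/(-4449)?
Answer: -1121277101/355920 ≈ -3150.4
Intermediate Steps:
y = -1/4449 ≈ -0.00022477
H = -226819/355920 (H = -51/80 - 1*(-1/4449) = -51*1/80 + 1/4449 = -51/80 + 1/4449 = -226819/355920 ≈ -0.63728)
-3151 - H = -3151 - 1*(-226819/355920) = -3151 + 226819/355920 = -1121277101/355920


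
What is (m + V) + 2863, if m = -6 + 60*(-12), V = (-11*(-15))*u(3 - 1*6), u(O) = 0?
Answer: 2137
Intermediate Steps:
V = 0 (V = -11*(-15)*0 = 165*0 = 0)
m = -726 (m = -6 - 720 = -726)
(m + V) + 2863 = (-726 + 0) + 2863 = -726 + 2863 = 2137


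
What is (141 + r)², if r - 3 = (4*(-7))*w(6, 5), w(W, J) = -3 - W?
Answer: 156816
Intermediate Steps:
r = 255 (r = 3 + (4*(-7))*(-3 - 1*6) = 3 - 28*(-3 - 6) = 3 - 28*(-9) = 3 + 252 = 255)
(141 + r)² = (141 + 255)² = 396² = 156816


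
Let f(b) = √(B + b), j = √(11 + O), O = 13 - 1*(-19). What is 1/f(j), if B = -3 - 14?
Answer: -I/√(17 - √43) ≈ -0.30945*I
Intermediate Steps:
B = -17
O = 32 (O = 13 + 19 = 32)
j = √43 (j = √(11 + 32) = √43 ≈ 6.5574)
f(b) = √(-17 + b)
1/f(j) = 1/(√(-17 + √43)) = (-17 + √43)^(-½)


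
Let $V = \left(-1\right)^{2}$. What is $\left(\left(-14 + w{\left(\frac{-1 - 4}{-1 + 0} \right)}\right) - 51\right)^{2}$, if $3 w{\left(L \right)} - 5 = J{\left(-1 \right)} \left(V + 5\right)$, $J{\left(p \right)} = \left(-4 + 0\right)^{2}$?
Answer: $\frac{8836}{9} \approx 981.78$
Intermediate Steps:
$V = 1$
$J{\left(p \right)} = 16$ ($J{\left(p \right)} = \left(-4\right)^{2} = 16$)
$w{\left(L \right)} = \frac{101}{3}$ ($w{\left(L \right)} = \frac{5}{3} + \frac{16 \left(1 + 5\right)}{3} = \frac{5}{3} + \frac{16 \cdot 6}{3} = \frac{5}{3} + \frac{1}{3} \cdot 96 = \frac{5}{3} + 32 = \frac{101}{3}$)
$\left(\left(-14 + w{\left(\frac{-1 - 4}{-1 + 0} \right)}\right) - 51\right)^{2} = \left(\left(-14 + \frac{101}{3}\right) - 51\right)^{2} = \left(\frac{59}{3} - 51\right)^{2} = \left(- \frac{94}{3}\right)^{2} = \frac{8836}{9}$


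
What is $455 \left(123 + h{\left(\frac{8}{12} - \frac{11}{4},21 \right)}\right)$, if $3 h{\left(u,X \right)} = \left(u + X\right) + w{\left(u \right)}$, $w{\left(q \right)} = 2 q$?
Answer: $\frac{698425}{12} \approx 58202.0$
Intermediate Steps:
$h{\left(u,X \right)} = u + \frac{X}{3}$ ($h{\left(u,X \right)} = \frac{\left(u + X\right) + 2 u}{3} = \frac{\left(X + u\right) + 2 u}{3} = \frac{X + 3 u}{3} = u + \frac{X}{3}$)
$455 \left(123 + h{\left(\frac{8}{12} - \frac{11}{4},21 \right)}\right) = 455 \left(123 + \left(\left(\frac{8}{12} - \frac{11}{4}\right) + \frac{1}{3} \cdot 21\right)\right) = 455 \left(123 + \left(\left(8 \cdot \frac{1}{12} - \frac{11}{4}\right) + 7\right)\right) = 455 \left(123 + \left(\left(\frac{2}{3} - \frac{11}{4}\right) + 7\right)\right) = 455 \left(123 + \left(- \frac{25}{12} + 7\right)\right) = 455 \left(123 + \frac{59}{12}\right) = 455 \cdot \frac{1535}{12} = \frac{698425}{12}$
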